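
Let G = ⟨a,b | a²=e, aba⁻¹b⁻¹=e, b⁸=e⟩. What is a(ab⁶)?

Compute a · (ab⁶) by multiplying left to right and reducing via the relations at each step:
  a · a = e
  e · b⁶ = b⁶

Answer: b⁶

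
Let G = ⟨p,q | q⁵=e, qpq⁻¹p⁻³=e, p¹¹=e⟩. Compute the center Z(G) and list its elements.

An element z ∈ Z(G) iff z commutes with every generator.
For example e is central: e·p = p = p·e; e·q = q = q·e.
Whereas p ∉ Z(G) since p·q = pq ≠ p³q = q·p.
Checking each of the 55 elements this way gives Z(G) = {e}, of order 1.

Answer: {e}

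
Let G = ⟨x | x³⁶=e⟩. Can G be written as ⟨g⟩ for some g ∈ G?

|G| = 36. The element x has order 36 (its powers give 36 distinct elements), so ⟨x⟩ = G and G is cyclic.

Answer: Yes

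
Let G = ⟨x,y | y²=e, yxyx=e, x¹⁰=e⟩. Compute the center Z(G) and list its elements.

An element z ∈ Z(G) iff z commutes with every generator.
For example x⁵ is central: (x⁵)·x = x⁶ = x·(x⁵); (x⁵)·y = x⁵y = y·(x⁵).
Whereas x ∉ Z(G) since x·y = xy ≠ x⁹y = y·x.
Checking each of the 20 elements this way gives Z(G) = {e, x⁵}, of order 2.

Answer: {e, x⁵}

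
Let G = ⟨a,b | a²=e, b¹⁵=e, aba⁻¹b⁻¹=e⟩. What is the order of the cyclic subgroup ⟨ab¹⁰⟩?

|⟨ab¹⁰⟩| equals the order of ab¹⁰. Compute successive powers until reaching e:
  (ab¹⁰)¹ = ab¹⁰, (ab¹⁰)² = b⁵, (ab¹⁰)³ = a, (ab¹⁰)⁴ = b¹⁰, (ab¹⁰)⁵ = ab⁵, (ab¹⁰)⁶ = e.
The smallest positive k with (ab¹⁰)ᵏ = e is 6, so |⟨ab¹⁰⟩| = 6.

Answer: 6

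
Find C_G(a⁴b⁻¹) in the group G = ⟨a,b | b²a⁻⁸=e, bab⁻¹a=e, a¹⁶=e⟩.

⟨a⁴b⁻¹⟩ ⊆ C_G(a⁴b⁻¹) since powers of a⁴b⁻¹ commute with a⁴b⁻¹; so |C_G(a⁴b⁻¹)| ≥ |⟨a⁴b⁻¹⟩| = 4.
By orbit–stabilizer, |C_G(a⁴b⁻¹)| = |G| / |conj. class of a⁴b⁻¹| = 32 / 8 = 4.
The 4 elements commuting with a⁴b⁻¹ are {e, a⁸, a⁴b, a⁴b⁻¹}.

Answer: {e, a⁸, a⁴b, a⁴b⁻¹}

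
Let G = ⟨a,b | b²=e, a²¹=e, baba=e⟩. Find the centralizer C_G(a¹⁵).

⟨a¹⁵⟩ ⊆ C_G(a¹⁵) since powers of a¹⁵ commute with a¹⁵; so |C_G(a¹⁵)| ≥ |⟨a¹⁵⟩| = 7.
By orbit–stabilizer, |C_G(a¹⁵)| = |G| / |conj. class of a¹⁵| = 42 / 2 = 21.
The 21 elements commuting with a¹⁵ are {e, a, a², a³, a⁴, a⁵, a⁶, a⁷, a⁸, a⁹, a¹⁰, a¹¹, a¹², a¹³, a¹⁴, a¹⁵, a¹⁶, a¹⁷, a¹⁸, a¹⁹, a²⁰}.

Answer: {e, a, a², a³, a⁴, a⁵, a⁶, a⁷, a⁸, a⁹, a¹⁰, a¹¹, a¹², a¹³, a¹⁴, a¹⁵, a¹⁶, a¹⁷, a¹⁸, a¹⁹, a²⁰}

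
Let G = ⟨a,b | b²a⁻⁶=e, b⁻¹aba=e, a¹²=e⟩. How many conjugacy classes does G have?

The conjugacy classes (representative and size) are:
  [e] (size 1), [a¹¹] (size 2), [a²] (size 2), [a⁹] (size 2), [a⁴] (size 2), [a⁵] (size 2), [a⁶] (size 1), [a²b] (size 6), [ab] (size 6).
Class equation: 1 + 2 + 2 + 2 + 2 + 2 + 1 + 6 + 6 = 24 = |G|. So G has 9 conjugacy classes.

Answer: 9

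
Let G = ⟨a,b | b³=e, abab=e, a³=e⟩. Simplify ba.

Compute b · a by multiplying left to right and reducing via the relations at each step:
  b · a = a²b²

Answer: a²b²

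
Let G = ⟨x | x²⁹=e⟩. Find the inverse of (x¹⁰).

The order of (x¹⁰) is 29 (smallest k with (x¹⁰)ᵏ = e), so (x¹⁰)⁻¹ = (x¹⁰)²⁸ = x¹⁹.
Check: (x¹⁰) · (x¹⁹) → (x¹⁰) · x¹⁹ = e, giving e as required.

Answer: x¹⁹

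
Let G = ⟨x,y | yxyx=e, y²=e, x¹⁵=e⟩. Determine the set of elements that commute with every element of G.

An element z ∈ Z(G) iff z commutes with every generator.
For example e is central: e·x = x = x·e; e·y = y = y·e.
Whereas x ∉ Z(G) since x·y = xy ≠ x¹⁴y = y·x.
Checking each of the 30 elements this way gives Z(G) = {e}, of order 1.

Answer: {e}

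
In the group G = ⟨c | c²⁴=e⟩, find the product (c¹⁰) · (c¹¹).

Compute (c¹⁰) · (c¹¹) by multiplying left to right and reducing via the relations at each step:
  (c¹⁰) · c¹¹ = c²¹

Answer: c²¹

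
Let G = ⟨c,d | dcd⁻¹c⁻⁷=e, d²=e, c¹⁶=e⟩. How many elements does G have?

Enumerate words in the generators, reducing via the relations: the distinct elements are
  {c, d, e, cd, c², c³, c⁴, c⁵, c⁶, c⁷, c⁸, c⁹, c²d, c³d, c¹², c¹³, c¹¹, c¹⁰, c¹⁴, c¹⁵, c⁴d, c⁵d, c⁶d, c⁷d, c⁸d, c⁹d, c¹²d, c¹³d, c¹¹d, c¹⁰d, c¹⁴d, c¹⁵d}.
No further products give new elements, so |G| = 32.

Answer: 32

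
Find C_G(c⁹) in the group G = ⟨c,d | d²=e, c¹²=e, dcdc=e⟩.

⟨c⁹⟩ ⊆ C_G(c⁹) since powers of c⁹ commute with c⁹; so |C_G(c⁹)| ≥ |⟨c⁹⟩| = 4.
By orbit–stabilizer, |C_G(c⁹)| = |G| / |conj. class of c⁹| = 24 / 2 = 12.
The 12 elements commuting with c⁹ are {e, c, c², c³, c⁴, c⁵, c⁶, c⁷, c⁸, c⁹, c¹⁰, c¹¹}.

Answer: {e, c, c², c³, c⁴, c⁵, c⁶, c⁷, c⁸, c⁹, c¹⁰, c¹¹}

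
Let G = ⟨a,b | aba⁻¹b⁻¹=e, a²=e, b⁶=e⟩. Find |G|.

Enumerate words in the generators, reducing via the relations: the distinct elements are
  {a, b, e, ab, b², b³, b⁴, b⁵, ab², ab³, ab⁴, ab⁵}.
No further products give new elements, so |G| = 12.

Answer: 12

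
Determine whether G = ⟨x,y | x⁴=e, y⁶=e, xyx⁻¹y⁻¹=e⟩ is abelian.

Each pair of generators commutes: x·y = xy = y·x. Since the generators pairwise commute, every element of G commutes with every other, so G is abelian.

Answer: Yes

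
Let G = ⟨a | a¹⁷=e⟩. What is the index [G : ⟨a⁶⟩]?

First find ord(a⁶) by computing successive powers:
  (a⁶)¹ = a⁶, (a⁶)² = a¹², (a⁶)³ = a, (a⁶)⁴ = a⁷, (a⁶)⁵ = a¹³, (a⁶)⁶ = a², (a⁶)⁷ = a⁸, (a⁶)⁸ = a¹⁴, (a⁶)⁹ = a³, (a⁶)¹⁰ = a⁹, (a⁶)¹¹ = a¹⁵, (a⁶)¹² = a⁴, (a⁶)¹³ = a¹⁰, (a⁶)¹⁴ = a¹⁶, (a⁶)¹⁵ = a⁵, (a⁶)¹⁶ = a¹¹, (a⁶)¹⁷ = e.
So |⟨a⁶⟩| = ord(a⁶) = 17. With |G| = 17, by Lagrange [G : ⟨a⁶⟩] = 17/17 = 1.

Answer: 1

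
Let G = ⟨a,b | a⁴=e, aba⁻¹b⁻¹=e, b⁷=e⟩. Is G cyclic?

|G| = 28. The element ab has order 28 (its powers give 28 distinct elements), so ⟨ab⟩ = G and G is cyclic.

Answer: Yes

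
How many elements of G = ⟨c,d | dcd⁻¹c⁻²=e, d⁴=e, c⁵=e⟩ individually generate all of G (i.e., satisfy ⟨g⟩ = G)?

⟨g⟩ = G would require ord(g) = |G| = 20, but the maximum element order in G is 5 < 20. So G is not cyclic and no single element generates it: the count is 0.

Answer: 0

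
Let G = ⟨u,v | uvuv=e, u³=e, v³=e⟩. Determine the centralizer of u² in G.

⟨u²⟩ ⊆ C_G(u²) since powers of u² commute with u²; so |C_G(u²)| ≥ |⟨u²⟩| = 3.
By orbit–stabilizer, |C_G(u²)| = |G| / |conj. class of u²| = 12 / 4 = 3.
The 3 elements commuting with u² are {e, u, u²}.

Answer: {e, u, u²}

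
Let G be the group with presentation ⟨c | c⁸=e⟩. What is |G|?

G is generated by a single element, so G is cyclic. The relator gives c⁸ = e and no smaller power is forced to be e, so the 8 powers {c, e, c², c³, c⁴, c⁵, c⁶, c⁷} are distinct. Hence |G| = 8.

Answer: 8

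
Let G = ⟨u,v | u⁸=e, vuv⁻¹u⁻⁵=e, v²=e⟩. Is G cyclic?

Every cyclic group is abelian. But u·v = uv while v·u = u⁵v, so u·v ≠ v·u and G is not abelian. Hence G is not cyclic.

Answer: No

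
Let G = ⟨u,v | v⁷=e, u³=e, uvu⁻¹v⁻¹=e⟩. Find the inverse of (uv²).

The order of (uv²) is 21 (smallest k with (uv²)ᵏ = e), so (uv²)⁻¹ = (uv²)²⁰ = u²v⁵.
Check: (uv²) · (u²v⁵) → (uv²) · u² = v²;   (v²) · v⁵ = e, giving e as required.

Answer: u²v⁵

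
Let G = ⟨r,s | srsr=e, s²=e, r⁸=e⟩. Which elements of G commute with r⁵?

⟨r⁵⟩ ⊆ C_G(r⁵) since powers of r⁵ commute with r⁵; so |C_G(r⁵)| ≥ |⟨r⁵⟩| = 8.
By orbit–stabilizer, |C_G(r⁵)| = |G| / |conj. class of r⁵| = 16 / 2 = 8.
The 8 elements commuting with r⁵ are {e, r, r², r³, r⁴, r⁵, r⁶, r⁷}.

Answer: {e, r, r², r³, r⁴, r⁵, r⁶, r⁷}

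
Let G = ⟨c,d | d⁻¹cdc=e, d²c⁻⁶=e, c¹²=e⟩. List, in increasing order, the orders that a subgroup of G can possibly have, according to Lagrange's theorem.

|G| = 24 = 2³ · 3. By Lagrange's theorem the order of any subgroup divides 24; the divisors of 24 are 1, 2, 3, 4, 6, 8, 12, 24.

Answer: 1, 2, 3, 4, 6, 8, 12, 24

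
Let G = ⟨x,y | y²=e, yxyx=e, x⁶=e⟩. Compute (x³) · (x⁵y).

Compute (x³) · (x⁵y) by multiplying left to right and reducing via the relations at each step:
  (x³) · x⁵ = x²
  (x²) · y = x²y

Answer: x²y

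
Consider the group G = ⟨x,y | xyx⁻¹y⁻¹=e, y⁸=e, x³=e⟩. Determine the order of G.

Enumerate words in the generators, reducing via the relations: the distinct elements are
  {e, x, y, xy, x², y², y³, y⁴, y⁵, y⁶, y⁷, xy², xy³, xy⁴, xy⁵, xy⁶, xy⁷, x²y, x²y², x²y³, x²y⁴, x²y⁵, x²y⁶, x²y⁷}.
No further products give new elements, so |G| = 24.

Answer: 24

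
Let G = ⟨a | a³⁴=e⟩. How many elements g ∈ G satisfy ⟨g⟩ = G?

G is cyclic of order 34. An element generates G iff its order is 34, and a cyclic group of order 34 has exactly φ(34) = 16 such elements.

Answer: 16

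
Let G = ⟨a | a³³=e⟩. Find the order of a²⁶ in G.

Compute successive powers until reaching e:
  (a²⁶)¹ = a²⁶, (a²⁶)² = a¹⁹, (a²⁶)³ = a¹², (a²⁶)⁴ = a⁵, (a²⁶)⁵ = a³¹, (a²⁶)⁶ = a²⁴, (a²⁶)⁷ = a¹⁷, (a²⁶)⁸ = a¹⁰, (a²⁶)⁹ = a³, (a²⁶)¹⁰ = a²⁹, (a²⁶)¹¹ = a²², (a²⁶)¹² = a¹⁵, (a²⁶)¹³ = a⁸, (a²⁶)¹⁴ = a, (a²⁶)¹⁵ = a²⁷, (a²⁶)¹⁶ = a²⁰, (a²⁶)¹⁷ = a¹³, (a²⁶)¹⁸ = a⁶, (a²⁶)¹⁹ = a³², (a²⁶)²⁰ = a²⁵, (a²⁶)²¹ = a¹⁸, (a²⁶)²² = a¹¹, (a²⁶)²³ = a⁴, (a²⁶)²⁴ = a³⁰, (a²⁶)²⁵ = a²³, (a²⁶)²⁶ = a¹⁶, (a²⁶)²⁷ = a⁹, (a²⁶)²⁸ = a², (a²⁶)²⁹ = a²⁸, (a²⁶)³⁰ = a²¹, (a²⁶)³¹ = a¹⁴, (a²⁶)³² = a⁷, (a²⁶)³³ = e.
The smallest positive k with (a²⁶)ᵏ = e is 33.

Answer: 33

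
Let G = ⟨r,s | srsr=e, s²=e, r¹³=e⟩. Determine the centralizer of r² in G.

⟨r²⟩ ⊆ C_G(r²) since powers of r² commute with r²; so |C_G(r²)| ≥ |⟨r²⟩| = 13.
By orbit–stabilizer, |C_G(r²)| = |G| / |conj. class of r²| = 26 / 2 = 13.
The 13 elements commuting with r² are {e, r, r², r³, r⁴, r⁵, r⁶, r⁷, r⁸, r⁹, r¹⁰, r¹¹, r¹²}.

Answer: {e, r, r², r³, r⁴, r⁵, r⁶, r⁷, r⁸, r⁹, r¹⁰, r¹¹, r¹²}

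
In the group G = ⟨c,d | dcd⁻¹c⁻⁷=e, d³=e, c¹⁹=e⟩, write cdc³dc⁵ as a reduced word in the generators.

Multiply left to right, reducing at each step:
  c · d = cd
  (cd) · c³ = c³d
  (c³d) · d = c³d²
  (c³d²) · c⁵ = cd²

Answer: cd²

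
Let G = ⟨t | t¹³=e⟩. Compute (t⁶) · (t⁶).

Compute (t⁶) · (t⁶) by multiplying left to right and reducing via the relations at each step:
  (t⁶) · t⁶ = t¹²

Answer: t¹²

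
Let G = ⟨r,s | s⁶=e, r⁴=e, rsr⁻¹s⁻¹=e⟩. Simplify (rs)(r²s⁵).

Compute (rs) · (r²s⁵) by multiplying left to right and reducing via the relations at each step:
  (rs) · r² = r³s
  (r³s) · s⁵ = r³

Answer: r³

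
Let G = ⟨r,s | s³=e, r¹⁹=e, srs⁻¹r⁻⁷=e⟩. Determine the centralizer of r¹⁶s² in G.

⟨r¹⁶s²⟩ ⊆ C_G(r¹⁶s²) since powers of r¹⁶s² commute with r¹⁶s²; so |C_G(r¹⁶s²)| ≥ |⟨r¹⁶s²⟩| = 3.
By orbit–stabilizer, |C_G(r¹⁶s²)| = |G| / |conj. class of r¹⁶s²| = 57 / 19 = 3.
The 3 elements commuting with r¹⁶s² are {e, r²s, r¹⁶s²}.

Answer: {e, r²s, r¹⁶s²}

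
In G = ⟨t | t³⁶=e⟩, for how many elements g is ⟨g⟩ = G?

G is cyclic of order 36. An element generates G iff its order is 36, and a cyclic group of order 36 has exactly φ(36) = 12 such elements.

Answer: 12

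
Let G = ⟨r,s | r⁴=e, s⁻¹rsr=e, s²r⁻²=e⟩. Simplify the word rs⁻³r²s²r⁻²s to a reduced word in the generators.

Multiply left to right, reducing at each step:
  r · s⁻³ = rs
  (rs) · r² = rs⁻¹
  (rs⁻¹) · s² = rs
  (rs) · r⁻² = rs⁻¹
  (rs⁻¹) · s = r

Answer: r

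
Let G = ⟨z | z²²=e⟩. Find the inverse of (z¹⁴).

The order of (z¹⁴) is 11 (smallest k with (z¹⁴)ᵏ = e), so (z¹⁴)⁻¹ = (z¹⁴)¹⁰ = z⁸.
Check: (z¹⁴) · (z⁸) → (z¹⁴) · z⁸ = e, giving e as required.

Answer: z⁸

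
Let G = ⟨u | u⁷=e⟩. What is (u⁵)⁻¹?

The order of (u⁵) is 7 (smallest k with (u⁵)ᵏ = e), so (u⁵)⁻¹ = (u⁵)⁶ = u².
Check: (u⁵) · (u²) → (u⁵) · u² = e, giving e as required.

Answer: u²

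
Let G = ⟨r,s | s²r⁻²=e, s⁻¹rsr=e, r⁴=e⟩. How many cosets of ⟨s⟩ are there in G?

First find ord(s) by computing successive powers:
  s¹ = s, s² = r², s³ = s⁻¹, s⁴ = e.
So |⟨s⟩| = ord(s) = 4. With |G| = 8, by Lagrange [G : ⟨s⟩] = 8/4 = 2.

Answer: 2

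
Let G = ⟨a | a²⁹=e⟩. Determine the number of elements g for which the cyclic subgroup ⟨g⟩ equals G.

G is cyclic of order 29. An element generates G iff its order is 29, and a cyclic group of order 29 has exactly φ(29) = 28 such elements.

Answer: 28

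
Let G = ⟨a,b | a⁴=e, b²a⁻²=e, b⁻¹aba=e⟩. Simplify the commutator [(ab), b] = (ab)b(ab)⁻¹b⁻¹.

[(ab), b] = (ab)·b·(ab)⁻¹·b⁻¹.
  (ab) · b = a³
  (a³) · (ab⁻¹) = b⁻¹
  (b⁻¹) · (b⁻¹) = a²

Answer: a²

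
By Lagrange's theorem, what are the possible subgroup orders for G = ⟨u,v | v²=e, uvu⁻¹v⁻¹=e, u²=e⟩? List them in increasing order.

|G| = 4 = 2². By Lagrange's theorem the order of any subgroup divides 4; the divisors of 4 are 1, 2, 4.

Answer: 1, 2, 4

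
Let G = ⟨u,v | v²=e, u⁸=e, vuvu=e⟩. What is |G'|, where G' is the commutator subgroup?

G' = [G, G] is generated by all commutators. The generator-pair commutators are: [u, v] = u².
The subgroup they normally generate is {e, u², u⁴, u⁶}, of order 4.
Check: |G/G'| = 16/4 = 4 is the order of the abelianisation.

Answer: 4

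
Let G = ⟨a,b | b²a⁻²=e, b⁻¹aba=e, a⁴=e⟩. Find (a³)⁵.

Compute successive powers of (a³), reducing at each step:
  (a³)²: (a³) · a³ = a²
  (a³)³: (a²) · a³ = a
  (a³)⁴: a · a³ = e
  (a³)⁵: e · a³ = a³

Answer: a³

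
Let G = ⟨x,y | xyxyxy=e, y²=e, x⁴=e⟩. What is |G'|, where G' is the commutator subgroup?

G' = [G, G] is generated by all commutators. The generator-pair commutators are: [x, y] = x²yx.
The subgroup they normally generate is {e, x², xy, yx³, x²yx, x³y, x²yx³, yx, xyx², yx²y, x²yx²y, x³yx²}, of order 12.
Check: |G/G'| = 24/12 = 2 is the order of the abelianisation.

Answer: 12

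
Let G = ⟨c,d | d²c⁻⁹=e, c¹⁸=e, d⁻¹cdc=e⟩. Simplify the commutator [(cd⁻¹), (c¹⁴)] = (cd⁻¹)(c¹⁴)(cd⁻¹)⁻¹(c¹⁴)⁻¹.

[(cd⁻¹), (c¹⁴)] = (cd⁻¹)·(c¹⁴)·(cd⁻¹)⁻¹·(c¹⁴)⁻¹.
  (cd⁻¹) · (c¹⁴) = c⁵d⁻¹
  (c⁵d⁻¹) · (cd) = c⁴
  (c⁴) · (c⁴) = c⁸

Answer: c⁸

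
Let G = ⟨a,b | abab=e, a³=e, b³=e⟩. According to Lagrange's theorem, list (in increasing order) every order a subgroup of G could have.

|G| = 12 = 2² · 3. By Lagrange's theorem the order of any subgroup divides 12; the divisors of 12 are 1, 2, 3, 4, 6, 12.

Answer: 1, 2, 3, 4, 6, 12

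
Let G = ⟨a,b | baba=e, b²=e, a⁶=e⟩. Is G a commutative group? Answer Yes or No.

a·b = ab but b·a = a⁵b, so a·b ≠ b·a and G is not abelian.

Answer: No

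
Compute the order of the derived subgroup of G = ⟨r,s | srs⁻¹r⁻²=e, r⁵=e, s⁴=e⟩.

G' = [G, G] is generated by all commutators. The generator-pair commutators are: [r, s] = r⁴.
The subgroup they normally generate is {e, r, r², r³, r⁴}, of order 5.
Check: |G/G'| = 20/5 = 4 is the order of the abelianisation.

Answer: 5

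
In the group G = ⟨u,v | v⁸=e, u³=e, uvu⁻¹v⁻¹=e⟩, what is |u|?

Compute successive powers until reaching e:
  u¹ = u, u² = u², u³ = e.
The smallest positive k with uᵏ = e is 3.

Answer: 3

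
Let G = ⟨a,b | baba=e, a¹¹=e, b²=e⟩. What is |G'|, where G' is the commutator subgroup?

G' = [G, G] is generated by all commutators. The generator-pair commutators are: [a, b] = a².
The subgroup they normally generate is {e, a, a², a³, a⁴, a⁵, a⁶, a⁷, a⁸, a⁹, a¹⁰}, of order 11.
Check: |G/G'| = 22/11 = 2 is the order of the abelianisation.

Answer: 11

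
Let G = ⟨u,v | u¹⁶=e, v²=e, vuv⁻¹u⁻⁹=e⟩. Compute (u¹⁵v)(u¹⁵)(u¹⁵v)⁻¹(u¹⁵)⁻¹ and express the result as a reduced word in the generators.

[(u¹⁵v), (u¹⁵)] = (u¹⁵v)·(u¹⁵)·(u¹⁵v)⁻¹·(u¹⁵)⁻¹.
  (u¹⁵v) · (u¹⁵) = u⁶v
  (u⁶v) · (u⁹v) = u⁷
  (u⁷) · u = u⁸

Answer: u⁸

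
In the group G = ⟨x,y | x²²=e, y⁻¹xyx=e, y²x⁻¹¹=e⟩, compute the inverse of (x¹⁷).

The order of (x¹⁷) is 22 (smallest k with (x¹⁷)ᵏ = e), so (x¹⁷)⁻¹ = (x¹⁷)²¹ = x⁵.
Check: (x¹⁷) · (x⁵) → (x¹⁷) · x⁵ = e, giving e as required.

Answer: x⁵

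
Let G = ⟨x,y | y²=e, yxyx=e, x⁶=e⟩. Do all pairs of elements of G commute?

x·y = xy but y·x = x⁵y, so x·y ≠ y·x and G is not abelian.

Answer: No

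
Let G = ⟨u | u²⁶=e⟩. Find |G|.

G is generated by a single element, so G is cyclic. The relator gives u²⁶ = e and no smaller power is forced to be e, so the 26 powers {e, u, u², u³, u⁴, u⁵, u⁶, u⁷, u⁸, u⁹, u²², u²³, u²¹, u²⁰, u²⁴, u²⁵, u¹², u¹³, u¹¹, u¹⁰, u¹⁴, u¹⁵, u¹⁶, u¹⁷, u¹⁸, u¹⁹} are distinct. Hence |G| = 26.

Answer: 26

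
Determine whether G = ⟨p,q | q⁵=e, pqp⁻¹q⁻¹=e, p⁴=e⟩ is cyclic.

|G| = 20. The element pq has order 20 (its powers give 20 distinct elements), so ⟨pq⟩ = G and G is cyclic.

Answer: Yes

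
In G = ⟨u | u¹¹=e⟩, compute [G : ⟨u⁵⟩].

First find ord(u⁵) by computing successive powers:
  (u⁵)¹ = u⁵, (u⁵)² = u¹⁰, (u⁵)³ = u⁴, (u⁵)⁴ = u⁹, (u⁵)⁵ = u³, (u⁵)⁶ = u⁸, (u⁵)⁷ = u², (u⁵)⁸ = u⁷, (u⁵)⁹ = u, (u⁵)¹⁰ = u⁶, (u⁵)¹¹ = e.
So |⟨u⁵⟩| = ord(u⁵) = 11. With |G| = 11, by Lagrange [G : ⟨u⁵⟩] = 11/11 = 1.

Answer: 1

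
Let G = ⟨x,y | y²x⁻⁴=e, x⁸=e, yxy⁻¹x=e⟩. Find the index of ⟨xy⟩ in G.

First find ord(xy) by computing successive powers:
  (xy)¹ = xy, (xy)² = x⁴, (xy)³ = xy⁻¹, (xy)⁴ = e.
So |⟨xy⟩| = ord(xy) = 4. With |G| = 16, by Lagrange [G : ⟨xy⟩] = 16/4 = 4.

Answer: 4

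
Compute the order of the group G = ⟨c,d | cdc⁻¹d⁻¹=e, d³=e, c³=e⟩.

Enumerate words in the generators, reducing via the relations: the distinct elements are
  {c, d, e, cd, c², d², cd², c²d, c²d²}.
No further products give new elements, so |G| = 9.

Answer: 9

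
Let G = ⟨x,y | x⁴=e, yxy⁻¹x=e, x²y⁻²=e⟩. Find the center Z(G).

An element z ∈ Z(G) iff z commutes with every generator.
For example x² is central: (x²)·x = x³ = x·(x²); (x²)·y = y⁻¹ = y·(x²).
Whereas x ∉ Z(G) since x·y = xy ≠ xy⁻¹ = y·x.
Checking each of the 8 elements this way gives Z(G) = {e, x²}, of order 2.

Answer: {e, x²}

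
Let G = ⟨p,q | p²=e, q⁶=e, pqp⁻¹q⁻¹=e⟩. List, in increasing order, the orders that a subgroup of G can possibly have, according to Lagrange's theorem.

|G| = 12 = 2² · 3. By Lagrange's theorem the order of any subgroup divides 12; the divisors of 12 are 1, 2, 3, 4, 6, 12.

Answer: 1, 2, 3, 4, 6, 12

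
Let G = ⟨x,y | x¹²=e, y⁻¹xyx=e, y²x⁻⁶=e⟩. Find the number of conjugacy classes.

The conjugacy classes (representative and size) are:
  [e] (size 1), [x¹¹] (size 2), [x²] (size 2), [x⁹] (size 2), [x⁴] (size 2), [x⁵] (size 2), [x⁶] (size 1), [x²y] (size 6), [xy] (size 6).
Class equation: 1 + 2 + 2 + 2 + 2 + 2 + 1 + 6 + 6 = 24 = |G|. So G has 9 conjugacy classes.

Answer: 9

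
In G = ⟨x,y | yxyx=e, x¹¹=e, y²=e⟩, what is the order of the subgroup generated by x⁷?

|⟨x⁷⟩| equals the order of x⁷. Compute successive powers until reaching e:
  (x⁷)¹ = x⁷, (x⁷)² = x³, (x⁷)³ = x¹⁰, (x⁷)⁴ = x⁶, (x⁷)⁵ = x², (x⁷)⁶ = x⁹, (x⁷)⁷ = x⁵, (x⁷)⁸ = x, (x⁷)⁹ = x⁸, (x⁷)¹⁰ = x⁴, (x⁷)¹¹ = e.
The smallest positive k with (x⁷)ᵏ = e is 11, so |⟨x⁷⟩| = 11.

Answer: 11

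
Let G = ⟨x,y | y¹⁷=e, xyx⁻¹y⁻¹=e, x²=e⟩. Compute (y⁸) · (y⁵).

Compute (y⁸) · (y⁵) by multiplying left to right and reducing via the relations at each step:
  (y⁸) · y⁵ = y¹³

Answer: y¹³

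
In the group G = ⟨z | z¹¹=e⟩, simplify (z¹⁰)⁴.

Compute successive powers of (z¹⁰), reducing at each step:
  (z¹⁰)²: (z¹⁰) · z¹⁰ = z⁹
  (z¹⁰)³: (z⁹) · z¹⁰ = z⁸
  (z¹⁰)⁴: (z⁸) · z¹⁰ = z⁷

Answer: z⁷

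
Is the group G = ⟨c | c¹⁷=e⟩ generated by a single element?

|G| = 17. The element c has order 17 (its powers give 17 distinct elements), so ⟨c⟩ = G and G is cyclic.

Answer: Yes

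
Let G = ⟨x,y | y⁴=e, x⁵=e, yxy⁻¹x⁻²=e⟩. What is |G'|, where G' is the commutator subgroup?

G' = [G, G] is generated by all commutators. The generator-pair commutators are: [x, y] = x⁴.
The subgroup they normally generate is {e, x, x², x³, x⁴}, of order 5.
Check: |G/G'| = 20/5 = 4 is the order of the abelianisation.

Answer: 5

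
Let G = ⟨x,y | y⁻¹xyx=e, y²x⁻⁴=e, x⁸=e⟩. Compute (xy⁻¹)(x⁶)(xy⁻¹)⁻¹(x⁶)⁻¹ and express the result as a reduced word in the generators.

[(xy⁻¹), (x⁶)] = (xy⁻¹)·(x⁶)·(xy⁻¹)⁻¹·(x⁶)⁻¹.
  (xy⁻¹) · (x⁶) = x³y⁻¹
  (x³y⁻¹) · (xy) = x²
  (x²) · (x²) = x⁴

Answer: x⁴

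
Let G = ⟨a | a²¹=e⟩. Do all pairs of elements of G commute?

G has a single generator, so G is cyclic and hence abelian.

Answer: Yes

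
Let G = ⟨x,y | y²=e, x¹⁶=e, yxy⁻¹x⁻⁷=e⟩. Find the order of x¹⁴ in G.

Compute successive powers until reaching e:
  (x¹⁴)¹ = x¹⁴, (x¹⁴)² = x¹², (x¹⁴)³ = x¹⁰, (x¹⁴)⁴ = x⁸, (x¹⁴)⁵ = x⁶, (x¹⁴)⁶ = x⁴, (x¹⁴)⁷ = x², (x¹⁴)⁸ = e.
The smallest positive k with (x¹⁴)ᵏ = e is 8.

Answer: 8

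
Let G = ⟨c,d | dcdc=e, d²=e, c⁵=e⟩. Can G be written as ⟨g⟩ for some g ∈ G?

Every cyclic group is abelian. But c·d = cd while d·c = c⁴d, so c·d ≠ d·c and G is not abelian. Hence G is not cyclic.

Answer: No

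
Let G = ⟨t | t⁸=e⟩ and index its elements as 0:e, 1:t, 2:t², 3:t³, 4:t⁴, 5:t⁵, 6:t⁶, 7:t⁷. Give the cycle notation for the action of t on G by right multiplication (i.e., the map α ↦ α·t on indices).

(0 1 2 3 4 5 6 7)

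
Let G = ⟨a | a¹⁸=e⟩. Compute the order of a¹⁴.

Compute successive powers until reaching e:
  (a¹⁴)¹ = a¹⁴, (a¹⁴)² = a¹⁰, (a¹⁴)³ = a⁶, (a¹⁴)⁴ = a², (a¹⁴)⁵ = a¹⁶, (a¹⁴)⁶ = a¹², (a¹⁴)⁷ = a⁸, (a¹⁴)⁸ = a⁴, (a¹⁴)⁹ = e.
The smallest positive k with (a¹⁴)ᵏ = e is 9.

Answer: 9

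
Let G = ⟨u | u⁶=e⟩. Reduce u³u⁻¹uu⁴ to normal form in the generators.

Multiply left to right, reducing at each step:
  (u³) · u⁻¹ = u²
  (u²) · u = u³
  (u³) · u⁴ = u

Answer: u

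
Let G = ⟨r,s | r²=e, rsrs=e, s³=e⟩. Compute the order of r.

Compute successive powers until reaching e:
  r¹ = r, r² = e.
The smallest positive k with rᵏ = e is 2.

Answer: 2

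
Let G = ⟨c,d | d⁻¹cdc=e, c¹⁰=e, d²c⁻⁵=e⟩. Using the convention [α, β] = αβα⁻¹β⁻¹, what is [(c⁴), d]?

[(c⁴), d] = (c⁴)·d·(c⁴)⁻¹·d⁻¹.
  (c⁴) · d = c⁴d
  (c⁴d) · (c⁶) = c³d⁻¹
  (c³d⁻¹) · (d⁻¹) = c⁸

Answer: c⁸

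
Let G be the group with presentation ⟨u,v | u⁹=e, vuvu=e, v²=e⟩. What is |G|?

Enumerate words in the generators, reducing via the relations: the distinct elements are
  {e, u, v, uv, u², u³, u⁴, u⁵, u⁶, u⁷, u⁸, u²v, u³v, u⁴v, u⁵v, u⁶v, u⁷v, u⁸v}.
No further products give new elements, so |G| = 18.

Answer: 18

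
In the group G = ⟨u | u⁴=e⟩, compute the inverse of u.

The order of u is 4 (smallest k with uᵏ = e), so u⁻¹ = u³ = u³.
Check: u · (u³) → u · u³ = e, giving e as required.

Answer: u³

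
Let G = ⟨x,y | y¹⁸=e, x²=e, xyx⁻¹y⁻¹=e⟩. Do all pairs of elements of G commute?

Each pair of generators commutes: x·y = xy = y·x. Since the generators pairwise commute, every element of G commutes with every other, so G is abelian.

Answer: Yes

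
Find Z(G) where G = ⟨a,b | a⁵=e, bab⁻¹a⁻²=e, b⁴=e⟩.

An element z ∈ Z(G) iff z commutes with every generator.
For example e is central: e·a = a = a·e; e·b = b = b·e.
Whereas a ∉ Z(G) since a·b = ab ≠ a²b = b·a.
Checking each of the 20 elements this way gives Z(G) = {e}, of order 1.

Answer: {e}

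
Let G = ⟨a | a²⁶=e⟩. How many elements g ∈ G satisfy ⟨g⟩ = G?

G is cyclic of order 26. An element generates G iff its order is 26, and a cyclic group of order 26 has exactly φ(26) = 12 such elements.

Answer: 12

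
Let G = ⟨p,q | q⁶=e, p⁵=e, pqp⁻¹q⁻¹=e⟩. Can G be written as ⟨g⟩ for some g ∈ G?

|G| = 30. The element pq has order 30 (its powers give 30 distinct elements), so ⟨pq⟩ = G and G is cyclic.

Answer: Yes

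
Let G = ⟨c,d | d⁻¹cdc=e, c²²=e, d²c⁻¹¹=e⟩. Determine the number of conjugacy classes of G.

The conjugacy classes (representative and size) are:
  [e] (size 1), [c²¹] (size 2), [c²] (size 2), [c³] (size 2), [c¹⁸] (size 2), [c¹⁷] (size 2), [c⁶] (size 2), [c⁷] (size 2), [c⁸] (size 2), [c¹³] (size 2), [c¹²] (size 2), [c¹¹] (size 1), [c¹⁰d] (size 11), [c⁷d] (size 11).
Class equation: 1 + 2 + 2 + 2 + 2 + 2 + 2 + 2 + 2 + 2 + 2 + 1 + 11 + 11 = 44 = |G|. So G has 14 conjugacy classes.

Answer: 14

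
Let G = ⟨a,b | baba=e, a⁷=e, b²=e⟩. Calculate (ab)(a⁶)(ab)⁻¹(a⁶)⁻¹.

[(ab), (a⁶)] = (ab)·(a⁶)·(ab)⁻¹·(a⁶)⁻¹.
  (ab) · (a⁶) = a²b
  (a²b) · (ab) = a
  a · a = a²

Answer: a²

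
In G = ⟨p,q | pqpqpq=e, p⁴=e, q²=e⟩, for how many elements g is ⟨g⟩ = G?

⟨g⟩ = G would require ord(g) = |G| = 24, but the maximum element order in G is 4 < 24. So G is not cyclic and no single element generates it: the count is 0.

Answer: 0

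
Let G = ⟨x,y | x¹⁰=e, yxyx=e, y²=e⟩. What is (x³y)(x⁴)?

Compute (x³y) · (x⁴) by multiplying left to right and reducing via the relations at each step:
  (x³y) · x⁴ = x⁹y

Answer: x⁹y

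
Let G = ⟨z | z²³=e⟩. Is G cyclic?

|G| = 23. The element z has order 23 (its powers give 23 distinct elements), so ⟨z⟩ = G and G is cyclic.

Answer: Yes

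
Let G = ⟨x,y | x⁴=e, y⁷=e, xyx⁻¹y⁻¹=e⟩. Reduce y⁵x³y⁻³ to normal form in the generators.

Multiply left to right, reducing at each step:
  (y⁵) · x³ = x³y⁵
  (x³y⁵) · y⁻³ = x³y²

Answer: x³y²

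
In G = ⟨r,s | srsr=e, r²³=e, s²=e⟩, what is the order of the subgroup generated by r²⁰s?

|⟨r²⁰s⟩| equals the order of r²⁰s. Compute successive powers until reaching e:
  (r²⁰s)¹ = r²⁰s, (r²⁰s)² = e.
The smallest positive k with (r²⁰s)ᵏ = e is 2, so |⟨r²⁰s⟩| = 2.

Answer: 2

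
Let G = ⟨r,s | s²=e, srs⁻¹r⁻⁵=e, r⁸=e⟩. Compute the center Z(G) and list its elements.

An element z ∈ Z(G) iff z commutes with every generator.
For example r² is central: (r²)·r = r³ = r·(r²); (r²)·s = r²s = s·(r²).
Whereas r ∉ Z(G) since r·s = rs ≠ r⁵s = s·r.
Checking each of the 16 elements this way gives Z(G) = {e, r², r⁴, r⁶}, of order 4.

Answer: {e, r², r⁴, r⁶}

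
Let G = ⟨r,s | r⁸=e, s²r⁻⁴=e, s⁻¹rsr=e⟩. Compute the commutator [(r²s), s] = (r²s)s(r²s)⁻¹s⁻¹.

[(r²s), s] = (r²s)·s·(r²s)⁻¹·s⁻¹.
  (r²s) · s = r⁶
  (r⁶) · (r²s⁻¹) = s⁻¹
  (s⁻¹) · (s⁻¹) = r⁴

Answer: r⁴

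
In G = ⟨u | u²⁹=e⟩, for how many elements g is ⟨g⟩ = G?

G is cyclic of order 29. An element generates G iff its order is 29, and a cyclic group of order 29 has exactly φ(29) = 28 such elements.

Answer: 28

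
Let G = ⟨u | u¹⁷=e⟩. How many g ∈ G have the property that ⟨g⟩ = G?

G is cyclic of order 17. An element generates G iff its order is 17, and a cyclic group of order 17 has exactly φ(17) = 16 such elements.

Answer: 16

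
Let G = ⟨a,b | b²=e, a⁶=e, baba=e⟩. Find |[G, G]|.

G' = [G, G] is generated by all commutators. The generator-pair commutators are: [a, b] = a².
The subgroup they normally generate is {e, a², a⁴}, of order 3.
Check: |G/G'| = 12/3 = 4 is the order of the abelianisation.

Answer: 3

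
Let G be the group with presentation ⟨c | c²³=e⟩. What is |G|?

G is generated by a single element, so G is cyclic. The relator gives c²³ = e and no smaller power is forced to be e, so the 23 powers {c, e, c², c³, c⁴, c⁵, c⁶, c⁷, c⁸, c⁹, c²², c²¹, c²⁰, c¹², c¹³, c¹¹, c¹⁰, c¹⁴, c¹⁵, c¹⁶, c¹⁷, c¹⁸, c¹⁹} are distinct. Hence |G| = 23.

Answer: 23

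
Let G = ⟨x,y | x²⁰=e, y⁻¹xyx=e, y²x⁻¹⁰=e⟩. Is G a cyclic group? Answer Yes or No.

Every cyclic group is abelian. But x·y = xy while y·x = x⁹y⁻¹, so x·y ≠ y·x and G is not abelian. Hence G is not cyclic.

Answer: No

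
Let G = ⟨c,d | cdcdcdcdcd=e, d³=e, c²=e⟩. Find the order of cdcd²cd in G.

Compute successive powers until reaching e:
  (cdcd²cd)¹ = cdcd²cd, (cdcd²cd)² = d²cdcd²c, (cdcd²cd)³ = e.
The smallest positive k with (cdcd²cd)ᵏ = e is 3.

Answer: 3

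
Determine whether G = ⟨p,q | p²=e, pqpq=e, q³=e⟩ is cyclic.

Every cyclic group is abelian. But p·q = pq while q·p = pq², so p·q ≠ q·p and G is not abelian. Hence G is not cyclic.

Answer: No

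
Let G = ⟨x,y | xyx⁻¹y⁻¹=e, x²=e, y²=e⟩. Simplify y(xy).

Compute y · (xy) by multiplying left to right and reducing via the relations at each step:
  y · x = xy
  (xy) · y = x

Answer: x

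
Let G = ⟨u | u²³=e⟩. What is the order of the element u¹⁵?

Compute successive powers until reaching e:
  (u¹⁵)¹ = u¹⁵, (u¹⁵)² = u⁷, (u¹⁵)³ = u²², (u¹⁵)⁴ = u¹⁴, (u¹⁵)⁵ = u⁶, (u¹⁵)⁶ = u²¹, (u¹⁵)⁷ = u¹³, (u¹⁵)⁸ = u⁵, (u¹⁵)⁹ = u²⁰, (u¹⁵)¹⁰ = u¹², (u¹⁵)¹¹ = u⁴, (u¹⁵)¹² = u¹⁹, (u¹⁵)¹³ = u¹¹, (u¹⁵)¹⁴ = u³, (u¹⁵)¹⁵ = u¹⁸, (u¹⁵)¹⁶ = u¹⁰, (u¹⁵)¹⁷ = u², (u¹⁵)¹⁸ = u¹⁷, (u¹⁵)¹⁹ = u⁹, (u¹⁵)²⁰ = u, (u¹⁵)²¹ = u¹⁶, (u¹⁵)²² = u⁸, (u¹⁵)²³ = e.
The smallest positive k with (u¹⁵)ᵏ = e is 23.

Answer: 23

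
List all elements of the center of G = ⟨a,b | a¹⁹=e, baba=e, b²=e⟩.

An element z ∈ Z(G) iff z commutes with every generator.
For example e is central: e·a = a = a·e; e·b = b = b·e.
Whereas a ∉ Z(G) since a·b = ab ≠ a¹⁸b = b·a.
Checking each of the 38 elements this way gives Z(G) = {e}, of order 1.

Answer: {e}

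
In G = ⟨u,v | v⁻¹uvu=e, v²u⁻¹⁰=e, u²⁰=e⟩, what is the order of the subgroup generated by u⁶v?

|⟨u⁶v⟩| equals the order of u⁶v. Compute successive powers until reaching e:
  (u⁶v)¹ = u⁶v, (u⁶v)² = u¹⁰, (u⁶v)³ = u⁶v⁻¹, (u⁶v)⁴ = e.
The smallest positive k with (u⁶v)ᵏ = e is 4, so |⟨u⁶v⟩| = 4.

Answer: 4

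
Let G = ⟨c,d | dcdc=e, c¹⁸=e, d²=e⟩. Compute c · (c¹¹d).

Compute c · (c¹¹d) by multiplying left to right and reducing via the relations at each step:
  c · c¹¹ = c¹²
  (c¹²) · d = c¹²d

Answer: c¹²d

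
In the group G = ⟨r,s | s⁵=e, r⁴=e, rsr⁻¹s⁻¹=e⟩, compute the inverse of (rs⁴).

The order of (rs⁴) is 20 (smallest k with (rs⁴)ᵏ = e), so (rs⁴)⁻¹ = (rs⁴)¹⁹ = r³s.
Check: (rs⁴) · (r³s) → (rs⁴) · r³ = s⁴;   (s⁴) · s = e, giving e as required.

Answer: r³s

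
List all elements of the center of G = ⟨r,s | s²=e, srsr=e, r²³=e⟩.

An element z ∈ Z(G) iff z commutes with every generator.
For example e is central: e·r = r = r·e; e·s = s = s·e.
Whereas r ∉ Z(G) since r·s = rs ≠ r²²s = s·r.
Checking each of the 46 elements this way gives Z(G) = {e}, of order 1.

Answer: {e}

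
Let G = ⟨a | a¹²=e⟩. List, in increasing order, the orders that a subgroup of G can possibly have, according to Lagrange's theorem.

|G| = 12 = 2² · 3. By Lagrange's theorem the order of any subgroup divides 12; the divisors of 12 are 1, 2, 3, 4, 6, 12.

Answer: 1, 2, 3, 4, 6, 12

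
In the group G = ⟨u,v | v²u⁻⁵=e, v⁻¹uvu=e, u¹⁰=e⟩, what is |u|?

Compute successive powers until reaching e:
  u¹ = u, u² = u², u³ = u³, u⁴ = u⁴, u⁵ = u⁵, u⁶ = u⁶, u⁷ = u⁷, u⁸ = u⁸, u⁹ = u⁹, u¹⁰ = e.
The smallest positive k with uᵏ = e is 10.

Answer: 10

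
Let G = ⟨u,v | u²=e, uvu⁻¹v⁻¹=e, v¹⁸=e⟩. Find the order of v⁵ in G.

Compute successive powers until reaching e:
  (v⁵)¹ = v⁵, (v⁵)² = v¹⁰, (v⁵)³ = v¹⁵, (v⁵)⁴ = v², (v⁵)⁵ = v⁷, (v⁵)⁶ = v¹², (v⁵)⁷ = v¹⁷, (v⁵)⁸ = v⁴, (v⁵)⁹ = v⁹, (v⁵)¹⁰ = v¹⁴, (v⁵)¹¹ = v, (v⁵)¹² = v⁶, (v⁵)¹³ = v¹¹, (v⁵)¹⁴ = v¹⁶, (v⁵)¹⁵ = v³, (v⁵)¹⁶ = v⁸, (v⁵)¹⁷ = v¹³, (v⁵)¹⁸ = e.
The smallest positive k with (v⁵)ᵏ = e is 18.

Answer: 18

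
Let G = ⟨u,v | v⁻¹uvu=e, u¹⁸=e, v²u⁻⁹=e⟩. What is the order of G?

Enumerate words in the generators, reducing via the relations: the distinct elements are
  {e, u, v, uv, u², u³, u⁴, u⁵, u⁶, u⁷, u⁸, u⁹, u²v, u³v, u¹², u¹³, u¹¹, u¹⁰, u¹⁴, u¹⁵, u¹⁶, u¹⁷, u⁴v, u⁵v, u⁶v, u⁷v, u⁸v, v⁻¹, uv⁻¹, u²v⁻¹, u³v⁻¹, u⁴v⁻¹, u⁵v⁻¹, u⁶v⁻¹, u⁷v⁻¹, u⁸v⁻¹}.
No further products give new elements, so |G| = 36.

Answer: 36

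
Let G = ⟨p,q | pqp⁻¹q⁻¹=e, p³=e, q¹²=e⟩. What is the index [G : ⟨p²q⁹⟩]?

First find ord(p²q⁹) by computing successive powers:
  (p²q⁹)¹ = p²q⁹, (p²q⁹)² = pq⁶, (p²q⁹)³ = q³, (p²q⁹)⁴ = p², (p²q⁹)⁵ = pq⁹, (p²q⁹)⁶ = q⁶, (p²q⁹)⁷ = p²q³, (p²q⁹)⁸ = p, (p²q⁹)⁹ = q⁹, (p²q⁹)¹⁰ = p²q⁶, (p²q⁹)¹¹ = pq³, (p²q⁹)¹² = e.
So |⟨p²q⁹⟩| = ord(p²q⁹) = 12. With |G| = 36, by Lagrange [G : ⟨p²q⁹⟩] = 36/12 = 3.

Answer: 3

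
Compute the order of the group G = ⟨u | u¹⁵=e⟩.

G is generated by a single element, so G is cyclic. The relator gives u¹⁵ = e and no smaller power is forced to be e, so the 15 powers {e, u, u², u³, u⁴, u⁵, u⁶, u⁷, u⁸, u⁹, u¹², u¹³, u¹¹, u¹⁰, u¹⁴} are distinct. Hence |G| = 15.

Answer: 15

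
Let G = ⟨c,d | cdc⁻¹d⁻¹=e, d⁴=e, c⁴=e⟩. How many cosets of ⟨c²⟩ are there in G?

First find ord(c²) by computing successive powers:
  (c²)¹ = c², (c²)² = e.
So |⟨c²⟩| = ord(c²) = 2. With |G| = 16, by Lagrange [G : ⟨c²⟩] = 16/2 = 8.

Answer: 8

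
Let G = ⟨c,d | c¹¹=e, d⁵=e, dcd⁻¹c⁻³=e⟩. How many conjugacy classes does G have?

The conjugacy classes (representative and size) are:
  [e] (size 1), [c³] (size 5), [c⁶] (size 5), [c⁷d] (size 11), [c⁹d²] (size 11), [c⁷d³] (size 11), [c⁷d⁴] (size 11).
Class equation: 1 + 5 + 5 + 11 + 11 + 11 + 11 = 55 = |G|. So G has 7 conjugacy classes.

Answer: 7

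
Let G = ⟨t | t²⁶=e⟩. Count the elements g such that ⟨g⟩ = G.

G is cyclic of order 26. An element generates G iff its order is 26, and a cyclic group of order 26 has exactly φ(26) = 12 such elements.

Answer: 12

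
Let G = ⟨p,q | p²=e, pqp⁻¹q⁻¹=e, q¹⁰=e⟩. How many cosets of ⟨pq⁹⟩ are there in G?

First find ord(pq⁹) by computing successive powers:
  (pq⁹)¹ = pq⁹, (pq⁹)² = q⁸, (pq⁹)³ = pq⁷, (pq⁹)⁴ = q⁶, (pq⁹)⁵ = pq⁵, (pq⁹)⁶ = q⁴, (pq⁹)⁷ = pq³, (pq⁹)⁸ = q², (pq⁹)⁹ = pq, (pq⁹)¹⁰ = e.
So |⟨pq⁹⟩| = ord(pq⁹) = 10. With |G| = 20, by Lagrange [G : ⟨pq⁹⟩] = 20/10 = 2.

Answer: 2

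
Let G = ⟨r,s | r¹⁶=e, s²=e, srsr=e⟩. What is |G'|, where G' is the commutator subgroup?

G' = [G, G] is generated by all commutators. The generator-pair commutators are: [r, s] = r².
The subgroup they normally generate is {e, r², r⁴, r⁶, r⁸, r¹⁰, r¹², r¹⁴}, of order 8.
Check: |G/G'| = 32/8 = 4 is the order of the abelianisation.

Answer: 8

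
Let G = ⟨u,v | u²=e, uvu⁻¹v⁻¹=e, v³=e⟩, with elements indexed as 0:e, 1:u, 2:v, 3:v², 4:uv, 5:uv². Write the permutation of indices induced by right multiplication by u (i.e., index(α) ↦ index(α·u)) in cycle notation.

(0 1)(2 4)(3 5)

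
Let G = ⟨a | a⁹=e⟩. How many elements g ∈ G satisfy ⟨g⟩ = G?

G is cyclic of order 9. An element generates G iff its order is 9, and a cyclic group of order 9 has exactly φ(9) = 6 such elements.

Answer: 6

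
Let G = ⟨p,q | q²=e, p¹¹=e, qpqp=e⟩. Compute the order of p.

Compute successive powers until reaching e:
  p¹ = p, p² = p², p³ = p³, p⁴ = p⁴, p⁵ = p⁵, p⁶ = p⁶, p⁷ = p⁷, p⁸ = p⁸, p⁹ = p⁹, p¹⁰ = p¹⁰, p¹¹ = e.
The smallest positive k with pᵏ = e is 11.

Answer: 11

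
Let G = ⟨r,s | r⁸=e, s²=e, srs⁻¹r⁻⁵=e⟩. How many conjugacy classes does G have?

The conjugacy classes (representative and size) are:
  [e] (size 1), [r⁵] (size 2), [r²] (size 1), [r⁷] (size 2), [r⁴] (size 1), [r⁶] (size 1), [s] (size 2), [r⁵s] (size 2), [r²s] (size 2), [r³s] (size 2).
Class equation: 1 + 2 + 1 + 2 + 1 + 1 + 2 + 2 + 2 + 2 = 16 = |G|. So G has 10 conjugacy classes.

Answer: 10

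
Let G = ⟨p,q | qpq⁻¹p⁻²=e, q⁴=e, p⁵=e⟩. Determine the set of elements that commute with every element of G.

An element z ∈ Z(G) iff z commutes with every generator.
For example e is central: e·p = p = p·e; e·q = q = q·e.
Whereas p ∉ Z(G) since p·q = pq ≠ p²q = q·p.
Checking each of the 20 elements this way gives Z(G) = {e}, of order 1.

Answer: {e}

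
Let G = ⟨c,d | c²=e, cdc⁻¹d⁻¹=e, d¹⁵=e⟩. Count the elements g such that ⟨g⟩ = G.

G is cyclic of order 30. An element generates G iff its order is 30, and a cyclic group of order 30 has exactly φ(30) = 8 such elements.

Answer: 8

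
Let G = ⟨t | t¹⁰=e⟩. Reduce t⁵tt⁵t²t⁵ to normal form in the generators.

Multiply left to right, reducing at each step:
  (t⁵) · t = t⁶
  (t⁶) · t⁵ = t
  t · t² = t³
  (t³) · t⁵ = t⁸

Answer: t⁸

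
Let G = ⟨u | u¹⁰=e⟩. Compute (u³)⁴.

Compute successive powers of (u³), reducing at each step:
  (u³)²: (u³) · u³ = u⁶
  (u³)³: (u⁶) · u³ = u⁹
  (u³)⁴: (u⁹) · u³ = u²

Answer: u²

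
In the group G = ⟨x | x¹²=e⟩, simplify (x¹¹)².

Compute successive powers of (x¹¹), reducing at each step:
  (x¹¹)²: (x¹¹) · x¹¹ = x¹⁰

Answer: x¹⁰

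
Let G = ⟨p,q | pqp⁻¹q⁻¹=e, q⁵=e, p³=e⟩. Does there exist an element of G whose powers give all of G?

|G| = 15. The element pq has order 15 (its powers give 15 distinct elements), so ⟨pq⟩ = G and G is cyclic.

Answer: Yes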